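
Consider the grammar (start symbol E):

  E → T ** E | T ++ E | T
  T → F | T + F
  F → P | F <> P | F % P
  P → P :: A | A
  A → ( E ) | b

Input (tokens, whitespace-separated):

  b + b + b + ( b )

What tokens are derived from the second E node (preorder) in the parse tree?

b

[E [T [T [T [T [F [P [A b]]]] + [F [P [A b]]]] + [F [P [A b]]]] + [F [P [A ( [E [T [F [P [A b]]]]] )]]]]]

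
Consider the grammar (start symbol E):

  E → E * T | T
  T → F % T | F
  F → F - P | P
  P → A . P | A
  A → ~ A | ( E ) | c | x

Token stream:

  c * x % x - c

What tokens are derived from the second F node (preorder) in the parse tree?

x

[E [E [T [F [P [A c]]]]] * [T [F [P [A x]]] % [T [F [F [P [A x]]] - [P [A c]]]]]]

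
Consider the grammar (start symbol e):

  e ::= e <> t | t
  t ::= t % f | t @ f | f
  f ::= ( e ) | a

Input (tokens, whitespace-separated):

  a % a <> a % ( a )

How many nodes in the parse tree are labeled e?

3

[e [e [t [t [f a]] % [f a]]] <> [t [t [f a]] % [f ( [e [t [f a]]] )]]]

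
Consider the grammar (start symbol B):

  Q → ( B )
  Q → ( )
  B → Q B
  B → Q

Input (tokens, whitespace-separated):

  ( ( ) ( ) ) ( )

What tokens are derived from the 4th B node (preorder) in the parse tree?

[B [Q ( [B [Q ( )] [B [Q ( )]]] )] [B [Q ( )]]]

( )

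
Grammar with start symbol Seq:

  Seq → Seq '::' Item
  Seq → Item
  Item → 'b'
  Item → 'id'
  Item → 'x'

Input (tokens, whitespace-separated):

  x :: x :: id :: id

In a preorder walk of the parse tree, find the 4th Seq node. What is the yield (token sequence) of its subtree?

[Seq [Seq [Seq [Seq [Item x]] :: [Item x]] :: [Item id]] :: [Item id]]

x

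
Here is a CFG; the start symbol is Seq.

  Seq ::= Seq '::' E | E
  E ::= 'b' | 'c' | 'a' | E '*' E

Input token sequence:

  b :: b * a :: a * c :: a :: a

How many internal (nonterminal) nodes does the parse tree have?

14

[Seq [Seq [Seq [Seq [Seq [E b]] :: [E [E b] * [E a]]] :: [E [E a] * [E c]]] :: [E a]] :: [E a]]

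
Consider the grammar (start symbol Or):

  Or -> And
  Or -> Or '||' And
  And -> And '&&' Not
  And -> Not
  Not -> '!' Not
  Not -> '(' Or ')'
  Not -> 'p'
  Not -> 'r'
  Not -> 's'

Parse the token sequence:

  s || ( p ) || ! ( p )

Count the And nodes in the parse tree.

5

[Or [Or [Or [And [Not s]]] || [And [Not ( [Or [And [Not p]]] )]]] || [And [Not ! [Not ( [Or [And [Not p]]] )]]]]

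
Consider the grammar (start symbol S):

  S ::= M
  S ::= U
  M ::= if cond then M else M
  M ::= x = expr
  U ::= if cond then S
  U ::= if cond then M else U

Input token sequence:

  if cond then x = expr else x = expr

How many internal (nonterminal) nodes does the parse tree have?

4

[S [M if cond then [M x = expr] else [M x = expr]]]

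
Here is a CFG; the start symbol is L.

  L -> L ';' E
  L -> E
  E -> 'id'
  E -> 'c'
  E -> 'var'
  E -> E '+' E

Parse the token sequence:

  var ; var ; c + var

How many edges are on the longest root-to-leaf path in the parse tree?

4

[L [L [L [E var]] ; [E var]] ; [E [E c] + [E var]]]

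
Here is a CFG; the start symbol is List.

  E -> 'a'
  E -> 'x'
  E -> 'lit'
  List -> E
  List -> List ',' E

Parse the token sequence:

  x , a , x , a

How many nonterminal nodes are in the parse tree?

8

[List [List [List [List [E x]] , [E a]] , [E x]] , [E a]]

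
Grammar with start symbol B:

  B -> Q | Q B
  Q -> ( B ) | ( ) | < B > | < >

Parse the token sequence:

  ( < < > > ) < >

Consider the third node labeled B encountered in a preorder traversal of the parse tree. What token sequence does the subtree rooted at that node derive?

< >

[B [Q ( [B [Q < [B [Q < >]] >]] )] [B [Q < >]]]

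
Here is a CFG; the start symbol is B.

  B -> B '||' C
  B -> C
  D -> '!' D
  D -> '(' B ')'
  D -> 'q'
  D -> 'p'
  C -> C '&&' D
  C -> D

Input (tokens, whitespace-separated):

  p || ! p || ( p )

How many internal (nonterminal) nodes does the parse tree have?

[B [B [B [C [D p]]] || [C [D ! [D p]]]] || [C [D ( [B [C [D p]]] )]]]

13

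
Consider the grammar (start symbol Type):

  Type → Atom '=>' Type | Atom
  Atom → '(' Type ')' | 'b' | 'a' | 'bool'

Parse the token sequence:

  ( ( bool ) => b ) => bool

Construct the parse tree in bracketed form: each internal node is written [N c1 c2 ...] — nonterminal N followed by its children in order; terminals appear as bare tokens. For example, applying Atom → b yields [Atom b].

[Type [Atom ( [Type [Atom ( [Type [Atom bool]] )] => [Type [Atom b]]] )] => [Type [Atom bool]]]

Type
Atom => Type
( Type ) => Type
( Atom => Type ) => Type
( ( Type ) => Type ) => Type
( ( Atom ) => Type ) => Type
( ( bool ) => Type ) => Type
( ( bool ) => Atom ) => Type
( ( bool ) => b ) => Type
( ( bool ) => b ) => Atom
( ( bool ) => b ) => bool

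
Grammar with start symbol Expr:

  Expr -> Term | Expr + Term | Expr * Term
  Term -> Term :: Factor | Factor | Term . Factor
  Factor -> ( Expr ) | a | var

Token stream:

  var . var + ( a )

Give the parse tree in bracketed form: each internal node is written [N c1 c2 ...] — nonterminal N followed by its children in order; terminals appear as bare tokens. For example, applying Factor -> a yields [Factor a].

[Expr [Expr [Term [Term [Factor var]] . [Factor var]]] + [Term [Factor ( [Expr [Term [Factor a]]] )]]]

Expr
Expr + Term
Term + Term
Term . Factor + Term
Factor . Factor + Term
var . Factor + Term
var . var + Term
var . var + Factor
var . var + ( Expr )
var . var + ( Term )
var . var + ( Factor )
var . var + ( a )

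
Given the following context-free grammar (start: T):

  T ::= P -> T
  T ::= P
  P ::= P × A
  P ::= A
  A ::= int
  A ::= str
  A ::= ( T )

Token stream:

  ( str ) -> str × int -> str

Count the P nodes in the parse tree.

[T [P [A ( [T [P [A str]]] )]] -> [T [P [P [A str]] × [A int]] -> [T [P [A str]]]]]

5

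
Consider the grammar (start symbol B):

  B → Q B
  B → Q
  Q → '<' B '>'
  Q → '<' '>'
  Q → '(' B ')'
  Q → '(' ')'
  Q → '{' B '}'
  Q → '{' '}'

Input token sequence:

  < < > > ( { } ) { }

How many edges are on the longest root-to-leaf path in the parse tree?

5

[B [Q < [B [Q < >]] >] [B [Q ( [B [Q { }]] )] [B [Q { }]]]]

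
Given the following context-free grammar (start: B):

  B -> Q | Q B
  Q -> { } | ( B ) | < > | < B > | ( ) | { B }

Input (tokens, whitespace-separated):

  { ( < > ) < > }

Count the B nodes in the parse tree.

4

[B [Q { [B [Q ( [B [Q < >]] )] [B [Q < >]]] }]]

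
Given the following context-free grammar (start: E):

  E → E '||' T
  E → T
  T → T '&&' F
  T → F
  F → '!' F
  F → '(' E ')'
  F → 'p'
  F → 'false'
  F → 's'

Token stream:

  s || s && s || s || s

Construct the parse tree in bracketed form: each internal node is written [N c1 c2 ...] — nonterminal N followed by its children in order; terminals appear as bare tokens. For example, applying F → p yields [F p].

E
E || T
E || T || T
E || T || T || T
T || T || T || T
F || T || T || T
s || T || T || T
s || T && F || T || T
s || F && F || T || T
s || s && F || T || T
s || s && s || T || T
s || s && s || F || T
s || s && s || s || T
s || s && s || s || F
s || s && s || s || s

[E [E [E [E [T [F s]]] || [T [T [F s]] && [F s]]] || [T [F s]]] || [T [F s]]]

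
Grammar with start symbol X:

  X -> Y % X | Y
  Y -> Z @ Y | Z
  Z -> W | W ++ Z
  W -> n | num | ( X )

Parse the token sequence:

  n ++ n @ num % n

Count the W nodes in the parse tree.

4

[X [Y [Z [W n] ++ [Z [W n]]] @ [Y [Z [W num]]]] % [X [Y [Z [W n]]]]]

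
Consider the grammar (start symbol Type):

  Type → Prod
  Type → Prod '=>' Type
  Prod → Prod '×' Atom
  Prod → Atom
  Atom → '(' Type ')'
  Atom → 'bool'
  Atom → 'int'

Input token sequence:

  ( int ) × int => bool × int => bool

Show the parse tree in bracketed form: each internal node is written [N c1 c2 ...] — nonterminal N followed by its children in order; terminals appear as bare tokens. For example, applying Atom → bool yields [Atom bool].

Type
Prod => Type
Prod × Atom => Type
Atom × Atom => Type
( Type ) × Atom => Type
( Prod ) × Atom => Type
( Atom ) × Atom => Type
( int ) × Atom => Type
( int ) × int => Type
( int ) × int => Prod => Type
( int ) × int => Prod × Atom => Type
( int ) × int => Atom × Atom => Type
( int ) × int => bool × Atom => Type
( int ) × int => bool × int => Type
( int ) × int => bool × int => Prod
( int ) × int => bool × int => Atom
( int ) × int => bool × int => bool

[Type [Prod [Prod [Atom ( [Type [Prod [Atom int]]] )]] × [Atom int]] => [Type [Prod [Prod [Atom bool]] × [Atom int]] => [Type [Prod [Atom bool]]]]]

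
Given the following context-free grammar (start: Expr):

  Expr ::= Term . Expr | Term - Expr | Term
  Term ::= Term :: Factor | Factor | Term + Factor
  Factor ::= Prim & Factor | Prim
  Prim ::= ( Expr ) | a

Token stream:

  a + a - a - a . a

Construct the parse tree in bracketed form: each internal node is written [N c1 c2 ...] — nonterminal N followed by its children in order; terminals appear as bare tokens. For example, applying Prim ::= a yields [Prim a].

Expr
Term - Expr
Term + Factor - Expr
Factor + Factor - Expr
Prim + Factor - Expr
a + Factor - Expr
a + Prim - Expr
a + a - Expr
a + a - Term - Expr
a + a - Factor - Expr
a + a - Prim - Expr
a + a - a - Expr
a + a - a - Term . Expr
a + a - a - Factor . Expr
a + a - a - Prim . Expr
a + a - a - a . Expr
a + a - a - a . Term
a + a - a - a . Factor
a + a - a - a . Prim
a + a - a - a . a

[Expr [Term [Term [Factor [Prim a]]] + [Factor [Prim a]]] - [Expr [Term [Factor [Prim a]]] - [Expr [Term [Factor [Prim a]]] . [Expr [Term [Factor [Prim a]]]]]]]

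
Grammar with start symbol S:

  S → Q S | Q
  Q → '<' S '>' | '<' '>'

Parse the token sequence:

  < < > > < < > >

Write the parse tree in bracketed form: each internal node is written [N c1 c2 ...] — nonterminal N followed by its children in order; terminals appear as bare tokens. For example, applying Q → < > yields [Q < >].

S
Q S
< S > S
< Q > S
< < > > S
< < > > Q
< < > > < S >
< < > > < Q >
< < > > < < > >

[S [Q < [S [Q < >]] >] [S [Q < [S [Q < >]] >]]]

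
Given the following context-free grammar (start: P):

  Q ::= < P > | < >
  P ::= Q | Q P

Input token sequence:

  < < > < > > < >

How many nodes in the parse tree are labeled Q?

4

[P [Q < [P [Q < >] [P [Q < >]]] >] [P [Q < >]]]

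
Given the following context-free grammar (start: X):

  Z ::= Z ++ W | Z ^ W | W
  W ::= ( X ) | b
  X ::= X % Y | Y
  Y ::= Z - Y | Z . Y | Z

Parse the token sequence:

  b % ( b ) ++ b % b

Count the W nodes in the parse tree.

5

[X [X [X [Y [Z [W b]]]] % [Y [Z [Z [W ( [X [Y [Z [W b]]]] )]] ++ [W b]]]] % [Y [Z [W b]]]]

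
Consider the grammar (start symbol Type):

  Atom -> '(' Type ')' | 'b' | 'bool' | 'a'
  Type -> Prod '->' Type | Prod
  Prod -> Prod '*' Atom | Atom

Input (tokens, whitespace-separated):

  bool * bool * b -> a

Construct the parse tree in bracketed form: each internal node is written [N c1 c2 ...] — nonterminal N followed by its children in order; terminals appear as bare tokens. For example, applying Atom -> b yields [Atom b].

[Type [Prod [Prod [Prod [Atom bool]] * [Atom bool]] * [Atom b]] -> [Type [Prod [Atom a]]]]

Type
Prod -> Type
Prod * Atom -> Type
Prod * Atom * Atom -> Type
Atom * Atom * Atom -> Type
bool * Atom * Atom -> Type
bool * bool * Atom -> Type
bool * bool * b -> Type
bool * bool * b -> Prod
bool * bool * b -> Atom
bool * bool * b -> a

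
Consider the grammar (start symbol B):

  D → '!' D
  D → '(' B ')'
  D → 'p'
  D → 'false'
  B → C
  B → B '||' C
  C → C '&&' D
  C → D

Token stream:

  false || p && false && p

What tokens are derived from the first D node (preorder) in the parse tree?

false

[B [B [C [D false]]] || [C [C [C [D p]] && [D false]] && [D p]]]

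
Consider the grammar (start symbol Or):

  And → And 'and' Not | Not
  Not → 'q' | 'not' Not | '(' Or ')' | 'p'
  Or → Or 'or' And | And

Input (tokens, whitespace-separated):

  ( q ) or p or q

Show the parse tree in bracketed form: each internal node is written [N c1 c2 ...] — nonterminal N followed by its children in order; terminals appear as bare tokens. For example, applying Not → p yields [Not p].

[Or [Or [Or [And [Not ( [Or [And [Not q]]] )]]] or [And [Not p]]] or [And [Not q]]]

Or
Or or And
Or or And or And
And or And or And
Not or And or And
( Or ) or And or And
( And ) or And or And
( Not ) or And or And
( q ) or And or And
( q ) or Not or And
( q ) or p or And
( q ) or p or Not
( q ) or p or q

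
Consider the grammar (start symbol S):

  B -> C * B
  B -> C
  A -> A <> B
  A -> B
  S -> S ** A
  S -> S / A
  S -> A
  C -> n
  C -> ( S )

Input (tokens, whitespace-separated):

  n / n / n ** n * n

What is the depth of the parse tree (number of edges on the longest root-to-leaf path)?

7

[S [S [S [S [A [B [C n]]]] / [A [B [C n]]]] / [A [B [C n]]]] ** [A [B [C n] * [B [C n]]]]]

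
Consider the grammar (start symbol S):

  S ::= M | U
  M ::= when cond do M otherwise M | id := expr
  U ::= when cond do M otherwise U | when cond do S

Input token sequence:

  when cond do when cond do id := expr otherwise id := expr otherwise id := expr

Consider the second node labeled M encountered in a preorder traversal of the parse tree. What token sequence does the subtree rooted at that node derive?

when cond do id := expr otherwise id := expr

[S [M when cond do [M when cond do [M id := expr] otherwise [M id := expr]] otherwise [M id := expr]]]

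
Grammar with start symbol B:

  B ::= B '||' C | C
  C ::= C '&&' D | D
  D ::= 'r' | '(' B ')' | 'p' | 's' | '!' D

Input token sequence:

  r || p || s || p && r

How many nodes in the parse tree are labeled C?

5

[B [B [B [B [C [D r]]] || [C [D p]]] || [C [D s]]] || [C [C [D p]] && [D r]]]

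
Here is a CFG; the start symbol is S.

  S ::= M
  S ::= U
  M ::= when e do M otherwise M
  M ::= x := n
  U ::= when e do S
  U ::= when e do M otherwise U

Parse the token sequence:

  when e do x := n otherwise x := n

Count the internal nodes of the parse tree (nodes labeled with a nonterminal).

4

[S [M when e do [M x := n] otherwise [M x := n]]]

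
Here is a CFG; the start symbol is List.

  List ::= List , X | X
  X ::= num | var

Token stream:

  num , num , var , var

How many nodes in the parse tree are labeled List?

[List [List [List [List [X num]] , [X num]] , [X var]] , [X var]]

4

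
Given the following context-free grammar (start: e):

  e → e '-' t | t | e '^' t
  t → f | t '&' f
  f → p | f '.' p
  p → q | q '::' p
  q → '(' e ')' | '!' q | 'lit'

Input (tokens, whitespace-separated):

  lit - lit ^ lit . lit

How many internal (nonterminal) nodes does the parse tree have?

18

[e [e [e [t [f [p [q lit]]]]] - [t [f [p [q lit]]]]] ^ [t [f [f [p [q lit]]] . [p [q lit]]]]]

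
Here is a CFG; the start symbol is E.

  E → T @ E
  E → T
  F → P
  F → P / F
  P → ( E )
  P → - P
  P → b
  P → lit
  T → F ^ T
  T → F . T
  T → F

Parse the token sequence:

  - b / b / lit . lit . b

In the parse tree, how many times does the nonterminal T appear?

[E [T [F [P - [P b]] / [F [P b] / [F [P lit]]]] . [T [F [P lit]] . [T [F [P b]]]]]]

3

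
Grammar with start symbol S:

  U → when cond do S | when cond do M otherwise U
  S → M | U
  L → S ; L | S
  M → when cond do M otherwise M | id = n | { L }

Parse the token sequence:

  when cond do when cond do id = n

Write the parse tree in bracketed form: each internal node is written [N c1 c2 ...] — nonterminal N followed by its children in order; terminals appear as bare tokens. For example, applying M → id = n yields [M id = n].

[S [U when cond do [S [U when cond do [S [M id = n]]]]]]

S
U
when cond do S
when cond do U
when cond do when cond do S
when cond do when cond do M
when cond do when cond do id = n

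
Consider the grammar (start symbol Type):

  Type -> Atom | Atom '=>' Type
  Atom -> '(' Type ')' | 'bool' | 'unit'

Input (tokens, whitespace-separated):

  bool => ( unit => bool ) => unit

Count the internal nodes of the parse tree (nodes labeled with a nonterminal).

10

[Type [Atom bool] => [Type [Atom ( [Type [Atom unit] => [Type [Atom bool]]] )] => [Type [Atom unit]]]]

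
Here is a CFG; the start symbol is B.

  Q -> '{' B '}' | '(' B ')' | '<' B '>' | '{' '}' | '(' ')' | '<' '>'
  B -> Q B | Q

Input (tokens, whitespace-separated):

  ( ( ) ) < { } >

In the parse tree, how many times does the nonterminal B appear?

[B [Q ( [B [Q ( )]] )] [B [Q < [B [Q { }]] >]]]

4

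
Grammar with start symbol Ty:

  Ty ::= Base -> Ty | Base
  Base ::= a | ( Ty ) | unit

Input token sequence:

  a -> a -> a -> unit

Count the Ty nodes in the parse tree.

4

[Ty [Base a] -> [Ty [Base a] -> [Ty [Base a] -> [Ty [Base unit]]]]]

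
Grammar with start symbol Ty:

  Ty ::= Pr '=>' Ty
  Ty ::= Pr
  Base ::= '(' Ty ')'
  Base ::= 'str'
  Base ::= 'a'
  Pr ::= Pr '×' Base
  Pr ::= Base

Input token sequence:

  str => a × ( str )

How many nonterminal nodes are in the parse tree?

11

[Ty [Pr [Base str]] => [Ty [Pr [Pr [Base a]] × [Base ( [Ty [Pr [Base str]]] )]]]]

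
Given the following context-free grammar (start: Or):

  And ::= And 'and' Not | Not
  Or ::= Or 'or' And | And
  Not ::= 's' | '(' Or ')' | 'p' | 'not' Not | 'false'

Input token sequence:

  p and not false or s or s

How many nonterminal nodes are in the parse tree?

12

[Or [Or [Or [And [And [Not p]] and [Not not [Not false]]]] or [And [Not s]]] or [And [Not s]]]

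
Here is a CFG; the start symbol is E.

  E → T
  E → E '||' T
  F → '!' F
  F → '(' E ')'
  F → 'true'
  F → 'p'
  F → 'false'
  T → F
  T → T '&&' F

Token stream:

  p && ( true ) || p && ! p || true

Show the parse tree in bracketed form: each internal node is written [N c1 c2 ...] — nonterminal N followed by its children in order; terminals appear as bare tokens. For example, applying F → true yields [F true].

E
E || T
E || T || T
T || T || T
T && F || T || T
F && F || T || T
p && F || T || T
p && ( E ) || T || T
p && ( T ) || T || T
p && ( F ) || T || T
p && ( true ) || T || T
p && ( true ) || T && F || T
p && ( true ) || F && F || T
p && ( true ) || p && F || T
p && ( true ) || p && ! F || T
p && ( true ) || p && ! p || T
p && ( true ) || p && ! p || F
p && ( true ) || p && ! p || true

[E [E [E [T [T [F p]] && [F ( [E [T [F true]]] )]]] || [T [T [F p]] && [F ! [F p]]]] || [T [F true]]]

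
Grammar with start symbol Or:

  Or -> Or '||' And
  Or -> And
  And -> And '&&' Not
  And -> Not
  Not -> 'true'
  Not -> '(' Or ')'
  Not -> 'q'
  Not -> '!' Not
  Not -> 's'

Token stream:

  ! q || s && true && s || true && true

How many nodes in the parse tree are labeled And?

[Or [Or [Or [And [Not ! [Not q]]]] || [And [And [And [Not s]] && [Not true]] && [Not s]]] || [And [And [Not true]] && [Not true]]]

6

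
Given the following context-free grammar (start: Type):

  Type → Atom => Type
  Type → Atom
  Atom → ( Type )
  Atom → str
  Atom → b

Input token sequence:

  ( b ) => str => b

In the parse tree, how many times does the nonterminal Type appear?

[Type [Atom ( [Type [Atom b]] )] => [Type [Atom str] => [Type [Atom b]]]]

4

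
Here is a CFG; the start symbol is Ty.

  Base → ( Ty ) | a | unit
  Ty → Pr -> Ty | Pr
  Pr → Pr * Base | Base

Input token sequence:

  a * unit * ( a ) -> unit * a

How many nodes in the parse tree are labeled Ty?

[Ty [Pr [Pr [Pr [Base a]] * [Base unit]] * [Base ( [Ty [Pr [Base a]]] )]] -> [Ty [Pr [Pr [Base unit]] * [Base a]]]]

3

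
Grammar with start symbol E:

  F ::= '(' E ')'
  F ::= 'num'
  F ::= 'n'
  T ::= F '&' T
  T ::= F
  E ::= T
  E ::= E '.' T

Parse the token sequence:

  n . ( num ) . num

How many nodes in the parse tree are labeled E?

[E [E [E [T [F n]]] . [T [F ( [E [T [F num]]] )]]] . [T [F num]]]

4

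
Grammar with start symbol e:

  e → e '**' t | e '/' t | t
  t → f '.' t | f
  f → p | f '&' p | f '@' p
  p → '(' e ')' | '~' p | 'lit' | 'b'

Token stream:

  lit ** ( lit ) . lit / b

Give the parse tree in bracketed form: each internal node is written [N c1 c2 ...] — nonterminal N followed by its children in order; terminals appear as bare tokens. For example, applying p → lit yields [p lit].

e
e / t
e ** t / t
t ** t / t
f ** t / t
p ** t / t
lit ** t / t
lit ** f . t / t
lit ** p . t / t
lit ** ( e ) . t / t
lit ** ( t ) . t / t
lit ** ( f ) . t / t
lit ** ( p ) . t / t
lit ** ( lit ) . t / t
lit ** ( lit ) . f / t
lit ** ( lit ) . p / t
lit ** ( lit ) . lit / t
lit ** ( lit ) . lit / f
lit ** ( lit ) . lit / p
lit ** ( lit ) . lit / b

[e [e [e [t [f [p lit]]]] ** [t [f [p ( [e [t [f [p lit]]]] )]] . [t [f [p lit]]]]] / [t [f [p b]]]]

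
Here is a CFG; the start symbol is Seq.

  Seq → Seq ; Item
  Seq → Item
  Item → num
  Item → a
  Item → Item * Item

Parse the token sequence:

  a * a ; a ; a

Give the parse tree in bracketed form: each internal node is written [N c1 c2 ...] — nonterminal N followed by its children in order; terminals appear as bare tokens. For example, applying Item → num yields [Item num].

[Seq [Seq [Seq [Item [Item a] * [Item a]]] ; [Item a]] ; [Item a]]

Seq
Seq ; Item
Seq ; Item ; Item
Item ; Item ; Item
Item * Item ; Item ; Item
a * Item ; Item ; Item
a * a ; Item ; Item
a * a ; a ; Item
a * a ; a ; a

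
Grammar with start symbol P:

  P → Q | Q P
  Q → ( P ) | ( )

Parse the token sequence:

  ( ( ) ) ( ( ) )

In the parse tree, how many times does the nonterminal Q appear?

4

[P [Q ( [P [Q ( )]] )] [P [Q ( [P [Q ( )]] )]]]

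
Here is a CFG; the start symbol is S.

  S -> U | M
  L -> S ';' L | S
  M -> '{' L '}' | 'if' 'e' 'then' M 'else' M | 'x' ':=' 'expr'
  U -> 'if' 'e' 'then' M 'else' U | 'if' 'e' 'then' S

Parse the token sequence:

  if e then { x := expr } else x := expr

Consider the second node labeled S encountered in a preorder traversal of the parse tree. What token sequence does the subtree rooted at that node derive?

x := expr

[S [M if e then [M { [L [S [M x := expr]]] }] else [M x := expr]]]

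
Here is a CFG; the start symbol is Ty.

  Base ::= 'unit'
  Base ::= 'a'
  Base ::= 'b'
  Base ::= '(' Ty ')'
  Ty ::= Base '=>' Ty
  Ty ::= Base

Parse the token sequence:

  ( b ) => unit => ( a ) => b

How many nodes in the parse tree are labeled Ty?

[Ty [Base ( [Ty [Base b]] )] => [Ty [Base unit] => [Ty [Base ( [Ty [Base a]] )] => [Ty [Base b]]]]]

6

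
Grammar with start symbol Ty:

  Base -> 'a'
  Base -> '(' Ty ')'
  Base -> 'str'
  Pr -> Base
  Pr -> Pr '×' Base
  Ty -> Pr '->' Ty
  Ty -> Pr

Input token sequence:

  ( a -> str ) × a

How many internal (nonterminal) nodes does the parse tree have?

11

[Ty [Pr [Pr [Base ( [Ty [Pr [Base a]] -> [Ty [Pr [Base str]]]] )]] × [Base a]]]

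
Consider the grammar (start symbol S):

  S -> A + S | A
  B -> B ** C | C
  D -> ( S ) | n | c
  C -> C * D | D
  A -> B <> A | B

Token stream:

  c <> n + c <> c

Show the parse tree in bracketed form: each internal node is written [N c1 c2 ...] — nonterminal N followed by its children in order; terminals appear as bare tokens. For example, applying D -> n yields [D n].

S
A + S
B <> A + S
C <> A + S
D <> A + S
c <> A + S
c <> B + S
c <> C + S
c <> D + S
c <> n + S
c <> n + A
c <> n + B <> A
c <> n + C <> A
c <> n + D <> A
c <> n + c <> A
c <> n + c <> B
c <> n + c <> C
c <> n + c <> D
c <> n + c <> c

[S [A [B [C [D c]]] <> [A [B [C [D n]]]]] + [S [A [B [C [D c]]] <> [A [B [C [D c]]]]]]]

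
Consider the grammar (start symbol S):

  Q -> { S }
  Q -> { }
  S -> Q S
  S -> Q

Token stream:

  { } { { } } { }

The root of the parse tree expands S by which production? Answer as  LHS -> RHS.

[S [Q { }] [S [Q { [S [Q { }]] }] [S [Q { }]]]]

S -> Q S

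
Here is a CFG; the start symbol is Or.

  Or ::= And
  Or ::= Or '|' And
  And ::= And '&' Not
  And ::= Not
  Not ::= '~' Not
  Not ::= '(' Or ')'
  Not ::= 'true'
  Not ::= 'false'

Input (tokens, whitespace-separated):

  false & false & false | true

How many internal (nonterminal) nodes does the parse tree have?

10

[Or [Or [And [And [And [Not false]] & [Not false]] & [Not false]]] | [And [Not true]]]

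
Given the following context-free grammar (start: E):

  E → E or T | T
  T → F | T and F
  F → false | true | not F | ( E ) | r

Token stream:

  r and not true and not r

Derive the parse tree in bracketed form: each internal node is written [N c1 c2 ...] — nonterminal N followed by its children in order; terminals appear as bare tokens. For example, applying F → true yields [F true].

E
T
T and F
T and F and F
F and F and F
r and F and F
r and not F and F
r and not true and F
r and not true and not F
r and not true and not r

[E [T [T [T [F r]] and [F not [F true]]] and [F not [F r]]]]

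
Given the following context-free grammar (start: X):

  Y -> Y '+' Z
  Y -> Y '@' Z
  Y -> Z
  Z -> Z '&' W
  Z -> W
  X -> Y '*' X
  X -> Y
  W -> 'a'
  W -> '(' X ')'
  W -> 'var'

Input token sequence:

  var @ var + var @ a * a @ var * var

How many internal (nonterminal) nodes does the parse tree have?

[X [Y [Y [Y [Y [Z [W var]]] @ [Z [W var]]] + [Z [W var]]] @ [Z [W a]]] * [X [Y [Y [Z [W a]]] @ [Z [W var]]] * [X [Y [Z [W var]]]]]]

24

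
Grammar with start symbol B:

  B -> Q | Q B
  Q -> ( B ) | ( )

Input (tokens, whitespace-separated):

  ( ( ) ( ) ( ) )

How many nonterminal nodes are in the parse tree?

8

[B [Q ( [B [Q ( )] [B [Q ( )] [B [Q ( )]]]] )]]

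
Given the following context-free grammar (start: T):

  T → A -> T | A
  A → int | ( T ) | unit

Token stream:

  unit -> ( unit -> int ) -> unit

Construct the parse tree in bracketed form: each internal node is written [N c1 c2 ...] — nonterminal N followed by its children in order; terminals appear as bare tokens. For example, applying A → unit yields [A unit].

T
A -> T
unit -> T
unit -> A -> T
unit -> ( T ) -> T
unit -> ( A -> T ) -> T
unit -> ( unit -> T ) -> T
unit -> ( unit -> A ) -> T
unit -> ( unit -> int ) -> T
unit -> ( unit -> int ) -> A
unit -> ( unit -> int ) -> unit

[T [A unit] -> [T [A ( [T [A unit] -> [T [A int]]] )] -> [T [A unit]]]]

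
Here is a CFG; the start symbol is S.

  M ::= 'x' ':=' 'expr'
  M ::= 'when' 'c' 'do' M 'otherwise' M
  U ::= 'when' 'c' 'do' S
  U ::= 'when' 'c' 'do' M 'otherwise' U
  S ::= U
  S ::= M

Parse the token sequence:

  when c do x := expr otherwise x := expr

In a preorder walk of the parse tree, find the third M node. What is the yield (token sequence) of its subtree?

[S [M when c do [M x := expr] otherwise [M x := expr]]]

x := expr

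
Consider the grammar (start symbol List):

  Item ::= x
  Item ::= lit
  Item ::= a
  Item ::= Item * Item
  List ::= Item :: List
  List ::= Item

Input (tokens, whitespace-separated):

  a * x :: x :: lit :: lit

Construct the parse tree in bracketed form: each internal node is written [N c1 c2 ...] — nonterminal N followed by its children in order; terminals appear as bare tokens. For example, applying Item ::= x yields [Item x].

[List [Item [Item a] * [Item x]] :: [List [Item x] :: [List [Item lit] :: [List [Item lit]]]]]

List
Item :: List
Item * Item :: List
a * Item :: List
a * x :: List
a * x :: Item :: List
a * x :: x :: List
a * x :: x :: Item :: List
a * x :: x :: lit :: List
a * x :: x :: lit :: Item
a * x :: x :: lit :: lit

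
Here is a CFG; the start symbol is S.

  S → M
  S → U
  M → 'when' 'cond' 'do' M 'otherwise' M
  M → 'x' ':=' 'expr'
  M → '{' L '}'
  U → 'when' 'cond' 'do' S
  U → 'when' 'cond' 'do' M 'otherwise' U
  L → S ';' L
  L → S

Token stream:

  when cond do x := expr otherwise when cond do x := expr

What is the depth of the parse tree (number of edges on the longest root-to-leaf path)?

5

[S [U when cond do [M x := expr] otherwise [U when cond do [S [M x := expr]]]]]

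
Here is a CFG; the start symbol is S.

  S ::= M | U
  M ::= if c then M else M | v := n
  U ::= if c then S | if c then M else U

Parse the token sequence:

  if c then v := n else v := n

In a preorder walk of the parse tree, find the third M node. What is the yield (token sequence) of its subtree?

[S [M if c then [M v := n] else [M v := n]]]

v := n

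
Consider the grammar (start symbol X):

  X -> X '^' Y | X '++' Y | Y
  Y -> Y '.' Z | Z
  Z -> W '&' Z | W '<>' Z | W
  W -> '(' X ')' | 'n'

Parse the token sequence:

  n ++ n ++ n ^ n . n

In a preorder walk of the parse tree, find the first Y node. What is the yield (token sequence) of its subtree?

n

[X [X [X [X [Y [Z [W n]]]] ++ [Y [Z [W n]]]] ++ [Y [Z [W n]]]] ^ [Y [Y [Z [W n]]] . [Z [W n]]]]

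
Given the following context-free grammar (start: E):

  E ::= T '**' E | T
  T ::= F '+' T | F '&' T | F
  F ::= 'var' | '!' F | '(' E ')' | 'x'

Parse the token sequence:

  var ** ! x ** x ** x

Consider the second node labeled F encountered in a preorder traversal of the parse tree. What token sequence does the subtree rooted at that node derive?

[E [T [F var]] ** [E [T [F ! [F x]]] ** [E [T [F x]] ** [E [T [F x]]]]]]

! x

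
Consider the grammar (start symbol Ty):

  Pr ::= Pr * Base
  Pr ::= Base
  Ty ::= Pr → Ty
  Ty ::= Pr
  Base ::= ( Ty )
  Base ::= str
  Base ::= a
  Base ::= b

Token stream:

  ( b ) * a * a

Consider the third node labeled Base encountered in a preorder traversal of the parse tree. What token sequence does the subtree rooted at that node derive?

[Ty [Pr [Pr [Pr [Base ( [Ty [Pr [Base b]]] )]] * [Base a]] * [Base a]]]

a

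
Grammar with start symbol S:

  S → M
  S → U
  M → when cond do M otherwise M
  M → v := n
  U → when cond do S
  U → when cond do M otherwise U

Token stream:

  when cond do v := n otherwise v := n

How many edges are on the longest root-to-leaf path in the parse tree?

3

[S [M when cond do [M v := n] otherwise [M v := n]]]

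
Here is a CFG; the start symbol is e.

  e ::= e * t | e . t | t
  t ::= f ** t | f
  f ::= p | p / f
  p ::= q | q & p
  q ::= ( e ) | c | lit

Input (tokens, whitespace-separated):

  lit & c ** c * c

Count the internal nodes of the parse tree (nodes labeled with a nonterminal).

[e [e [t [f [p [q lit] & [p [q c]]]] ** [t [f [p [q c]]]]]] * [t [f [p [q c]]]]]

16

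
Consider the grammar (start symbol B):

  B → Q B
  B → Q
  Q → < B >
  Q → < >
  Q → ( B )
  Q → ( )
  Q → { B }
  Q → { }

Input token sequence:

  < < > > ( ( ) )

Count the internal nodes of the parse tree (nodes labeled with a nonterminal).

[B [Q < [B [Q < >]] >] [B [Q ( [B [Q ( )]] )]]]

8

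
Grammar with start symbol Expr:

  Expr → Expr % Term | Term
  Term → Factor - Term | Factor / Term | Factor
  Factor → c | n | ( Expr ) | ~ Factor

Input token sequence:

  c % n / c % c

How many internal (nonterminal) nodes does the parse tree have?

[Expr [Expr [Expr [Term [Factor c]]] % [Term [Factor n] / [Term [Factor c]]]] % [Term [Factor c]]]

11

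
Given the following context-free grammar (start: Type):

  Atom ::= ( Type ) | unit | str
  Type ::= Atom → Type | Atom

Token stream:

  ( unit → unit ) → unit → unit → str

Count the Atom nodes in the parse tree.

[Type [Atom ( [Type [Atom unit] → [Type [Atom unit]]] )] → [Type [Atom unit] → [Type [Atom unit] → [Type [Atom str]]]]]

6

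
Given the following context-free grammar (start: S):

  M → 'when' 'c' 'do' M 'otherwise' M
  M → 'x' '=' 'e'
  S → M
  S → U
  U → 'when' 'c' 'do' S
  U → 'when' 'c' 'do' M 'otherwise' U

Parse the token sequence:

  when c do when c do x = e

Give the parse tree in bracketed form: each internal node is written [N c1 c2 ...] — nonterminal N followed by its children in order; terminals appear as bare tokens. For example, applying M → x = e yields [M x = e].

S
U
when c do S
when c do U
when c do when c do S
when c do when c do M
when c do when c do x = e

[S [U when c do [S [U when c do [S [M x = e]]]]]]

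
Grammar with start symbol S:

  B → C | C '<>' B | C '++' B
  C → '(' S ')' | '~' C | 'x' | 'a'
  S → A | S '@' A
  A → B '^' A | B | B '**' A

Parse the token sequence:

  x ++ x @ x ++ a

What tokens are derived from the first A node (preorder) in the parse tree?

x ++ x

[S [S [A [B [C x] ++ [B [C x]]]]] @ [A [B [C x] ++ [B [C a]]]]]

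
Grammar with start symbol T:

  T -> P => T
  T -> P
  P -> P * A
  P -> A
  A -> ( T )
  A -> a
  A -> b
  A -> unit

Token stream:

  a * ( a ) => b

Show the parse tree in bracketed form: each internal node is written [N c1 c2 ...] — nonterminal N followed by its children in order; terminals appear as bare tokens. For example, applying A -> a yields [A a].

T
P => T
P * A => T
A * A => T
a * A => T
a * ( T ) => T
a * ( P ) => T
a * ( A ) => T
a * ( a ) => T
a * ( a ) => P
a * ( a ) => A
a * ( a ) => b

[T [P [P [A a]] * [A ( [T [P [A a]]] )]] => [T [P [A b]]]]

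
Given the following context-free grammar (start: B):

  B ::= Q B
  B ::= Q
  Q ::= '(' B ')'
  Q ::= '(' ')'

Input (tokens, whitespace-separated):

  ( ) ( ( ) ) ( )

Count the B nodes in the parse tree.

[B [Q ( )] [B [Q ( [B [Q ( )]] )] [B [Q ( )]]]]

4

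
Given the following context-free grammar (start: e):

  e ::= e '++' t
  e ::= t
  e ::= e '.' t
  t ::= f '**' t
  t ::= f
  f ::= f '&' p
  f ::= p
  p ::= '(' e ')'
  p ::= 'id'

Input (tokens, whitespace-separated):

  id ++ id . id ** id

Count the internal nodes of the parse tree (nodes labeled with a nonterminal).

[e [e [e [t [f [p id]]]] ++ [t [f [p id]]]] . [t [f [p id]] ** [t [f [p id]]]]]

15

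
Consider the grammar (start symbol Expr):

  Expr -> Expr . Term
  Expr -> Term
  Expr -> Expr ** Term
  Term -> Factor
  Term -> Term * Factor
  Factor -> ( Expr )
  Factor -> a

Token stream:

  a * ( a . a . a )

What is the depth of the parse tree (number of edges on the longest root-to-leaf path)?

8

[Expr [Term [Term [Factor a]] * [Factor ( [Expr [Expr [Expr [Term [Factor a]]] . [Term [Factor a]]] . [Term [Factor a]]] )]]]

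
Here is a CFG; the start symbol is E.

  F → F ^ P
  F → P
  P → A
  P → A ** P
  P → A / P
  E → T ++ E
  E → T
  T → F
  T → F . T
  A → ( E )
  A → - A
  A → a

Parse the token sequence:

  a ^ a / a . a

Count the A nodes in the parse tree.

[E [T [F [F [P [A a]]] ^ [P [A a] / [P [A a]]]] . [T [F [P [A a]]]]]]

4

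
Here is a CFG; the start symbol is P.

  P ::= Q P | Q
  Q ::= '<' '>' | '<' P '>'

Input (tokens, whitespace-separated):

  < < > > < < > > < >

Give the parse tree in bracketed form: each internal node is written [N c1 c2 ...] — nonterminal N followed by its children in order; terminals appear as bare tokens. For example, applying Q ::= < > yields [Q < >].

P
Q P
< P > P
< Q > P
< < > > P
< < > > Q P
< < > > < P > P
< < > > < Q > P
< < > > < < > > P
< < > > < < > > Q
< < > > < < > > < >

[P [Q < [P [Q < >]] >] [P [Q < [P [Q < >]] >] [P [Q < >]]]]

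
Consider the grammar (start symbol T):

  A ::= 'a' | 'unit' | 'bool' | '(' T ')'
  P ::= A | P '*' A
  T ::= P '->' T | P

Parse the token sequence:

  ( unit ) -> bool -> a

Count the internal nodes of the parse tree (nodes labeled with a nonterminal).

12

[T [P [A ( [T [P [A unit]]] )]] -> [T [P [A bool]] -> [T [P [A a]]]]]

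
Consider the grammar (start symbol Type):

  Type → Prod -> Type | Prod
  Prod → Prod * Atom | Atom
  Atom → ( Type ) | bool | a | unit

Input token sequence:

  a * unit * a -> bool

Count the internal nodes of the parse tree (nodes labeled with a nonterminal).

[Type [Prod [Prod [Prod [Atom a]] * [Atom unit]] * [Atom a]] -> [Type [Prod [Atom bool]]]]

10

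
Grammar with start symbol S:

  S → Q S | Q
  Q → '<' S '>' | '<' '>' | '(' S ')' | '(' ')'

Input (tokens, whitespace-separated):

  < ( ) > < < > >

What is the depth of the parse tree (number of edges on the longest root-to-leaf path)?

5

[S [Q < [S [Q ( )]] >] [S [Q < [S [Q < >]] >]]]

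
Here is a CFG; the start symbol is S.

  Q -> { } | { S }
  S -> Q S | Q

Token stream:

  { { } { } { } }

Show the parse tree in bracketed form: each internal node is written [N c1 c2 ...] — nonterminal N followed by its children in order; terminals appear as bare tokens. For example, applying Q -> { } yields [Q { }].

[S [Q { [S [Q { }] [S [Q { }] [S [Q { }]]]] }]]

S
Q
{ S }
{ Q S }
{ { } S }
{ { } Q S }
{ { } { } S }
{ { } { } Q }
{ { } { } { } }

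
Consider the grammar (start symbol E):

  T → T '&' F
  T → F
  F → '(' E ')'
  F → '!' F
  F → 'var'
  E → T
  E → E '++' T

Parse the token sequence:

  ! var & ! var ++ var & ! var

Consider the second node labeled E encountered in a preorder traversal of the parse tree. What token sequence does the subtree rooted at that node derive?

! var & ! var

[E [E [T [T [F ! [F var]]] & [F ! [F var]]]] ++ [T [T [F var]] & [F ! [F var]]]]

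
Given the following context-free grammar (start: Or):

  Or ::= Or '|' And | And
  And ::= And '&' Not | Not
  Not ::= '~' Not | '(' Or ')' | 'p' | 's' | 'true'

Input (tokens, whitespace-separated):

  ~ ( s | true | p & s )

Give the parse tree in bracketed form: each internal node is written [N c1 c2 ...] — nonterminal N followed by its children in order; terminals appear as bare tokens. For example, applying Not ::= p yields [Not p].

[Or [And [Not ~ [Not ( [Or [Or [Or [And [Not s]]] | [And [Not true]]] | [And [And [Not p]] & [Not s]]] )]]]]

Or
And
Not
~ Not
~ ( Or )
~ ( Or | And )
~ ( Or | And | And )
~ ( And | And | And )
~ ( Not | And | And )
~ ( s | And | And )
~ ( s | Not | And )
~ ( s | true | And )
~ ( s | true | And & Not )
~ ( s | true | Not & Not )
~ ( s | true | p & Not )
~ ( s | true | p & s )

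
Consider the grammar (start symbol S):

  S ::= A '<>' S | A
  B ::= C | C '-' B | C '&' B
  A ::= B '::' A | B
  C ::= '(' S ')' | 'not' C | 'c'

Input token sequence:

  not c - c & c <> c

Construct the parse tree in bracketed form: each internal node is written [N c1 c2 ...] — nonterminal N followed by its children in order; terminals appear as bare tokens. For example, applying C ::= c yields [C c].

S
A <> S
B <> S
C - B <> S
not C - B <> S
not c - B <> S
not c - C & B <> S
not c - c & B <> S
not c - c & C <> S
not c - c & c <> S
not c - c & c <> A
not c - c & c <> B
not c - c & c <> C
not c - c & c <> c

[S [A [B [C not [C c]] - [B [C c] & [B [C c]]]]] <> [S [A [B [C c]]]]]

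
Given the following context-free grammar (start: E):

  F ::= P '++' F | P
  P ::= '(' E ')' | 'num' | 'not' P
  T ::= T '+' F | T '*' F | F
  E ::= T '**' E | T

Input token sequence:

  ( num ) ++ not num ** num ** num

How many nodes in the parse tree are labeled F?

[E [T [F [P ( [E [T [F [P num]]]] )] ++ [F [P not [P num]]]]] ** [E [T [F [P num]]] ** [E [T [F [P num]]]]]]

5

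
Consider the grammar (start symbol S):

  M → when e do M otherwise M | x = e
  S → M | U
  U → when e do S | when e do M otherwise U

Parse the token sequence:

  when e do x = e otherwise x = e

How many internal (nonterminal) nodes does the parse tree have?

4

[S [M when e do [M x = e] otherwise [M x = e]]]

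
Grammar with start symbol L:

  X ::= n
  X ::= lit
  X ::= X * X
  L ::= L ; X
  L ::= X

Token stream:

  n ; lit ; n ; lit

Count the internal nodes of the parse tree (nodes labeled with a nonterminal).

[L [L [L [L [X n]] ; [X lit]] ; [X n]] ; [X lit]]

8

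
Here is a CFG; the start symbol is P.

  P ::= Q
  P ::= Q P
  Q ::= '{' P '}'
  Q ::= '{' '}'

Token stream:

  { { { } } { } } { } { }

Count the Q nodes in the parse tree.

6

[P [Q { [P [Q { [P [Q { }]] }] [P [Q { }]]] }] [P [Q { }] [P [Q { }]]]]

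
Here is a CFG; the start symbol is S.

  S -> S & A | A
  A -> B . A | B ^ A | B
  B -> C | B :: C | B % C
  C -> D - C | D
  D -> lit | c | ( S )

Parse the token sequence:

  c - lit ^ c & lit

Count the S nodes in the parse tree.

[S [S [A [B [C [D c] - [C [D lit]]]] ^ [A [B [C [D c]]]]]] & [A [B [C [D lit]]]]]

2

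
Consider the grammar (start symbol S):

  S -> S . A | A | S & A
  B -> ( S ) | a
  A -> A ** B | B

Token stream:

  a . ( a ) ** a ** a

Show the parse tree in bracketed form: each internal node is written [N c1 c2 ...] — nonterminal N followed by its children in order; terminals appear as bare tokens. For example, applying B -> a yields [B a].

S
S . A
A . A
B . A
a . A
a . A ** B
a . A ** B ** B
a . B ** B ** B
a . ( S ) ** B ** B
a . ( A ) ** B ** B
a . ( B ) ** B ** B
a . ( a ) ** B ** B
a . ( a ) ** a ** B
a . ( a ) ** a ** a

[S [S [A [B a]]] . [A [A [A [B ( [S [A [B a]]] )]] ** [B a]] ** [B a]]]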